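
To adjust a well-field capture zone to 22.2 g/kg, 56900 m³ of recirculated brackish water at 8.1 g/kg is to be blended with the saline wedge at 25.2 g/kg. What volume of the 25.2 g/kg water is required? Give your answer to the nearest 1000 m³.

Salt balance: 56,900×8.1 + V×25.2 = (56,900+V)×22.2
460,890 + 25.2V = 1,263,180 + 22.2V
802,290 = 3V
V = 267,430 m³

267000 m³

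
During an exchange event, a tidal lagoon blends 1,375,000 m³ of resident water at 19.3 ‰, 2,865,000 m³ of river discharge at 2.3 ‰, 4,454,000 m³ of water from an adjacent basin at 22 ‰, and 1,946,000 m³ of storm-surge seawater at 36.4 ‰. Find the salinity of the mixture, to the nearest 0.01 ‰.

Conserving salt mass:
salt = 1,375,000×19.3 + 2,865,000×2.3 + 4,454,000×22 + 1,946,000×36.4 = 26,537,500 + 6,589,500 + 97,988,000 + 70,834,400 = 201,949,400
volume = 1,375,000 + 2,865,000 + 4,454,000 + 1,946,000 = 10,640,000 m³
S = 201,949,400 / 10,640,000 = 18.9802 ‰

18.98 ‰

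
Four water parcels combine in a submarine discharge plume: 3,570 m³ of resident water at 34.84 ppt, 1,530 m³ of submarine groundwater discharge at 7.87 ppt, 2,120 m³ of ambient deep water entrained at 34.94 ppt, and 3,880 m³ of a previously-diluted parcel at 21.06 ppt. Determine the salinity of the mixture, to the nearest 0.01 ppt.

26.32 ppt

Weighted by volume,
salt = 3,570×34.84 + 1,530×7.87 + 2,120×34.94 + 3,880×21.06 = 124,378.8 + 12,041.1 + 74,072.8 + 81,712.8 = 292,205.5
volume = 3,570 + 1,530 + 2,120 + 3,880 = 11,100 m³
S = 292,205.5 / 11,100 = 26.3248 ppt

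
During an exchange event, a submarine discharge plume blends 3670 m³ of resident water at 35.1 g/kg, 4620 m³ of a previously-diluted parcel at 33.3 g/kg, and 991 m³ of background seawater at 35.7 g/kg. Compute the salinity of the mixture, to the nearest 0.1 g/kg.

Total salt / total volume:
salt = 3,670×35.1 + 4,620×33.3 + 991×35.7 = 128,817 + 153,846 + 35,378.7 = 318,041.7
volume = 3,670 + 4,620 + 991 = 9,281 m³
S = 318,041.7 / 9,281 = 34.268 g/kg

34.3 g/kg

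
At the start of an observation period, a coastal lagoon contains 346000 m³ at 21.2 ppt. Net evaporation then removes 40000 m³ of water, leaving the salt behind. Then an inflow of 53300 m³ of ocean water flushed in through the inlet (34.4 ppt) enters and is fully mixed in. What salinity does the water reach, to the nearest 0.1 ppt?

After evaporation: salt = 346,000×21.2 = 7,335,200; volume = 346,000 − 40,000 = 306,000 m³
After mixing: salt = 7,335,200 + 53,300×34.4 = 9,168,720; volume = 306,000 + 53,300 = 359,300 m³
S = 9,168,720 / 359,300 = 25.5183 ppt

25.5 ppt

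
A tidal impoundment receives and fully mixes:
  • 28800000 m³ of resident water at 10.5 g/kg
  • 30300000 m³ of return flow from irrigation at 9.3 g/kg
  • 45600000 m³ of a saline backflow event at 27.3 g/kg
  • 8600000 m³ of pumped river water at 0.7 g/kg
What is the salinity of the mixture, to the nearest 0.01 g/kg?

16.20 g/kg

Conserving salt mass:
salt = 28,800,000×10.5 + 30,300,000×9.3 + 45,600,000×27.3 + 8,600,000×0.7 = 302,400,000 + 281,790,000 + 1,244,880,000 + 6,020,000 = 1,835,090,000
volume = 28,800,000 + 30,300,000 + 45,600,000 + 8,600,000 = 113,300,000 m³
S = 1,835,090,000 / 113,300,000 = 16.1967 g/kg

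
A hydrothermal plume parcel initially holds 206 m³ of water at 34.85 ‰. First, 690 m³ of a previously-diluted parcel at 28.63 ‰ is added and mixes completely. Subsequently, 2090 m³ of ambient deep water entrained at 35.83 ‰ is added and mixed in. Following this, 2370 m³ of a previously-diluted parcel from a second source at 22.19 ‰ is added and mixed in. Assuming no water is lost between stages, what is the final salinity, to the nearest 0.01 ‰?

28.83 ‰

Conserving salt mass:
Initial salt = 206×34.85 = 7,179.1
After stage 1: salt = 7,179.1 + 690×28.63 = 26,933.8; volume = 896 m³; S = 30.06 ‰
After stage 2: salt = 26,933.8 + 2,090×35.83 = 101,818.5; volume = 2,986 m³; S = 34.099 ‰
After stage 3: salt = 101,818.5 + 2,370×22.19 = 154,408.8; volume = 5,356 m³
S = 154,408.8 / 5,356 = 28.8291 ‰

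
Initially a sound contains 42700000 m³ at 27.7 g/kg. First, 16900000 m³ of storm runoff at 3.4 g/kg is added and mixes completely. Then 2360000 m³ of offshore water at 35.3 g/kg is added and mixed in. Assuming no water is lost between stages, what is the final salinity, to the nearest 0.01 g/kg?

21.36 g/kg

Salt balance:
Initial salt = 42,700,000×27.7 = 1,182,790,000
After stage 1: salt = 1,182,790,000 + 16,900,000×3.4 = 1,240,250,000; volume = 59,600,000 m³; S = 20.81 g/kg
After stage 2: salt = 1,240,250,000 + 2,360,000×35.3 = 1,323,558,000; volume = 61,960,000 m³
S = 1,323,558,000 / 61,960,000 = 21.3615 g/kg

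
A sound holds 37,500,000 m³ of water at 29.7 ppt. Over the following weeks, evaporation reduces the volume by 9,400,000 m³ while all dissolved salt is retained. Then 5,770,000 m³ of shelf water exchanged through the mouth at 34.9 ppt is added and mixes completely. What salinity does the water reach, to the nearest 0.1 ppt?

After evaporation: salt = 37,500,000×29.7 = 1,113,750,000; volume = 37,500,000 − 9,400,000 = 28,100,000 m³
After mixing: salt = 1,113,750,000 + 5,770,000×34.9 = 1,315,123,000; volume = 28,100,000 + 5,770,000 = 33,870,000 m³
S = 1,315,123,000 / 33,870,000 = 38.8286 ppt

38.8 ppt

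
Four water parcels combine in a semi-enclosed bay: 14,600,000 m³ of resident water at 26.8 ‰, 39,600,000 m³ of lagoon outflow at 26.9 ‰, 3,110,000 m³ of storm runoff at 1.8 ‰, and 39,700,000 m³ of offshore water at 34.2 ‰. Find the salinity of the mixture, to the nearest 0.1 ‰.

Weighted by volume,
salt = 14,600,000×26.8 + 39,600,000×26.9 + 3,110,000×1.8 + 39,700,000×34.2 = 391,280,000 + 1,065,240,000 + 5,598,000 + 1,357,740,000 = 2,819,858,000
volume = 14,600,000 + 39,600,000 + 3,110,000 + 39,700,000 = 97,010,000 m³
S = 2,819,858,000 / 97,010,000 = 29.068 ‰

29.1 ‰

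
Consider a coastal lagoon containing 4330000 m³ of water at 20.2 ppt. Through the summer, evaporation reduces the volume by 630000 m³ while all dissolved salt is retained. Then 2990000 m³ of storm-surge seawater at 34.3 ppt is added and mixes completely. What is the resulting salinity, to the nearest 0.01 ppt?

28.40 ppt

After evaporation: salt = 4,330,000×20.2 = 87,466,000; volume = 4,330,000 − 630,000 = 3,700,000 m³
After mixing: salt = 87,466,000 + 2,990,000×34.3 = 190,023,000; volume = 3,700,000 + 2,990,000 = 6,690,000 m³
S = 190,023,000 / 6,690,000 = 28.404 ppt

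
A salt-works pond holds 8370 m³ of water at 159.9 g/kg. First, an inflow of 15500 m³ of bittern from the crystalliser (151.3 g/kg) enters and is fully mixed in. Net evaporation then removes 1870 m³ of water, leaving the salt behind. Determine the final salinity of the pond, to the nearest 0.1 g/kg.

167.4 g/kg

After mixing: salt = 8,370×159.9 + 15,500×151.3 = 3,683,513; volume = 23,870 m³
After evaporation: salt unchanged = 3,683,513; volume = 23,870 − 1,870 = 22,000 m³
S = 3,683,513 / 22,000 = 167.4324 g/kg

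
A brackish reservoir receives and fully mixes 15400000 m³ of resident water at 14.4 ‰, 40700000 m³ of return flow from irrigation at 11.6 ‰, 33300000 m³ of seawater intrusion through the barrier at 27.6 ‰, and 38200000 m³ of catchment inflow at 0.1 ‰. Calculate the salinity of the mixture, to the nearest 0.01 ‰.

12.67 ‰

Total salt / total volume:
salt = 15,400,000×14.4 + 40,700,000×11.6 + 33,300,000×27.6 + 38,200,000×0.1 = 221,760,000 + 472,120,000 + 919,080,000 + 3,820,000 = 1,616,780,000
volume = 15,400,000 + 40,700,000 + 33,300,000 + 38,200,000 = 127,600,000 m³
S = 1,616,780,000 / 127,600,000 = 12.6707 ‰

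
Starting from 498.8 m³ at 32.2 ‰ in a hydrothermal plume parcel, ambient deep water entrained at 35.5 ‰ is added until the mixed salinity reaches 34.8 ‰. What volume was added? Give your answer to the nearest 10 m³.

1850 m³

Salt balance: 498.8×32.2 + V×35.5 = (498.8+V)×34.8
16,061.36 + 35.5V = 17,358.24 + 34.8V
1,296.88 = 0.7V
V = 1,852.69 m³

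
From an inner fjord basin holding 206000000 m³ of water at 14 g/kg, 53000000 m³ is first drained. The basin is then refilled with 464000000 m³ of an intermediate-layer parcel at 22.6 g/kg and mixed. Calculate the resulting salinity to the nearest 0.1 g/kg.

20.5 g/kg

Remaining after removal: 153,000,000 m³ at 14 g/kg (salt = 2,142,000,000)
After addition: salt = 2,142,000,000 + 464,000,000×22.6 = 12,628,400,000; volume = 617,000,000 m³
S = 12,628,400,000 / 617,000,000 = 20.4674 g/kg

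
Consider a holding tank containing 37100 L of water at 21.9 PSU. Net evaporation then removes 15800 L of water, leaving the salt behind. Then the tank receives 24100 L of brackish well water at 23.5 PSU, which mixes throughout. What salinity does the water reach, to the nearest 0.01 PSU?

After evaporation: salt = 37,100×21.9 = 812,490; volume = 37,100 − 15,800 = 21,300 L
After mixing: salt = 812,490 + 24,100×23.5 = 1,378,840; volume = 21,300 + 24,100 = 45,400 L
S = 1,378,840 / 45,400 = 30.3709 PSU

30.37 PSU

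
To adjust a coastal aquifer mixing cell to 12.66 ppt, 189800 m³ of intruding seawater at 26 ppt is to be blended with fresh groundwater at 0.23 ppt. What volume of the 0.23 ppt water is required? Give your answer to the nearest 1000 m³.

Salt balance: 189,800×26 + V×0.23 = (189,800+V)×12.66
4,934,800 + 0.23V = 2,402,868 + 12.66V
2,531,932 = 12.43V
V = 203,695.25 m³

204000 m³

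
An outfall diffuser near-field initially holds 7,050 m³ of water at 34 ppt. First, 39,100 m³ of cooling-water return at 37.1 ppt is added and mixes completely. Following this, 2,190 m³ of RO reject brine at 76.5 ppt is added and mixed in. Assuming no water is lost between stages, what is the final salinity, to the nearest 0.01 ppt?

38.43 ppt

Total salt / total volume:
Initial salt = 7,050×34 = 239,700
After stage 1: salt = 239,700 + 39,100×37.1 = 1,690,310; volume = 46,150 m³; S = 36.626 ppt
After stage 2: salt = 1,690,310 + 2,190×76.5 = 1,857,845; volume = 48,340 m³
S = 1,857,845 / 48,340 = 38.4329 ppt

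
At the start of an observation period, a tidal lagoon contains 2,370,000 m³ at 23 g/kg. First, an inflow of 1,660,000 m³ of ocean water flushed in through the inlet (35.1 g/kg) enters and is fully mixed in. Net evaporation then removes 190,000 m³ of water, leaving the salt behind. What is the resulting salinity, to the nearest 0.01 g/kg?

29.37 g/kg

After mixing: salt = 2,370,000×23 + 1,660,000×35.1 = 112,776,000; volume = 4,030,000 m³
After evaporation: salt unchanged = 112,776,000; volume = 4,030,000 − 190,000 = 3,840,000 m³
S = 112,776,000 / 3,840,000 = 29.3688 g/kg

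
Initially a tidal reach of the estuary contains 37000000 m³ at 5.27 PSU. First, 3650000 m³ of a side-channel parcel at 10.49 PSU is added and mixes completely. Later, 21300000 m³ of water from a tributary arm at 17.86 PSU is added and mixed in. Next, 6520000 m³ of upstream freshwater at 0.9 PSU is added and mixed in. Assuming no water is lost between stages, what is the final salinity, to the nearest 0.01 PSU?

By conservation of dissolved salt,
Initial salt = 37,000,000×5.27 = 194,990,000
After stage 1: salt = 194,990,000 + 3,650,000×10.49 = 233,278,500; volume = 40,650,000 m³; S = 5.739 PSU
After stage 2: salt = 233,278,500 + 21,300,000×17.86 = 613,696,500; volume = 61,950,000 m³; S = 9.906 PSU
After stage 3: salt = 613,696,500 + 6,520,000×0.9 = 619,564,500; volume = 68,470,000 m³
S = 619,564,500 / 68,470,000 = 9.0487 PSU

9.05 PSU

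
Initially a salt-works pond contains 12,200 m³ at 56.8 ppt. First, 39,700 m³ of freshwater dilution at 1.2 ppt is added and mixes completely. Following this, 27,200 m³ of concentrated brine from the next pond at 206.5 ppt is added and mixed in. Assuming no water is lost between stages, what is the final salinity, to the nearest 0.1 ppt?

80.4 ppt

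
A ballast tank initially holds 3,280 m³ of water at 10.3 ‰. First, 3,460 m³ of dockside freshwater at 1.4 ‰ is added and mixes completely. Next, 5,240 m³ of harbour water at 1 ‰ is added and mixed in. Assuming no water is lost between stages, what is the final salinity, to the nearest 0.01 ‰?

Weighted by volume,
Initial salt = 3,280×10.3 = 33,784
After stage 1: salt = 33,784 + 3,460×1.4 = 38,628; volume = 6,740 m³; S = 5.731 ‰
After stage 2: salt = 38,628 + 5,240×1 = 43,868; volume = 11,980 m³
S = 43,868 / 11,980 = 3.6618 ‰

3.66 ‰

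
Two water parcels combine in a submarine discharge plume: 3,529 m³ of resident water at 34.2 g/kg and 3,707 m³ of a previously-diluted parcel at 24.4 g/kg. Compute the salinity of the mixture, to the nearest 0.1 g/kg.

Salt balance:
salt = 3,529×34.2 + 3,707×24.4 = 120,691.8 + 90,450.8 = 211,142.6
volume = 3,529 + 3,707 = 7,236 m³
S = 211,142.6 / 7,236 = 29.179 g/kg

29.2 g/kg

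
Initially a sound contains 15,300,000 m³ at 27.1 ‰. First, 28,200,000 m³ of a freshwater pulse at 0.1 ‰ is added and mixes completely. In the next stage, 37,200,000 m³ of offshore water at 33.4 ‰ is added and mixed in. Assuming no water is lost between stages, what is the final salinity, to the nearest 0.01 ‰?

Total salt / total volume:
Initial salt = 15,300,000×27.1 = 414,630,000
After stage 1: salt = 414,630,000 + 28,200,000×0.1 = 417,450,000; volume = 43,500,000 m³; S = 9.597 ‰
After stage 2: salt = 417,450,000 + 37,200,000×33.4 = 1,659,930,000; volume = 80,700,000 m³
S = 1,659,930,000 / 80,700,000 = 20.5691 ‰

20.57 ‰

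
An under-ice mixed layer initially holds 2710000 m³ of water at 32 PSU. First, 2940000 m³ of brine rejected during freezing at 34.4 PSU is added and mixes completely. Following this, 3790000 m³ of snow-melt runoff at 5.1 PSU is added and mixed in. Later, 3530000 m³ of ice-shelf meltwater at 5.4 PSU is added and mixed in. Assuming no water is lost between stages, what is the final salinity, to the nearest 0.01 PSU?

17.44 PSU

By conservation of dissolved salt,
Initial salt = 2,710,000×32 = 86,720,000
After stage 1: salt = 86,720,000 + 2,940,000×34.4 = 187,856,000; volume = 5,650,000 m³; S = 33.249 PSU
After stage 2: salt = 187,856,000 + 3,790,000×5.1 = 207,185,000; volume = 9,440,000 m³; S = 21.948 PSU
After stage 3: salt = 207,185,000 + 3,530,000×5.4 = 226,247,000; volume = 12,970,000 m³
S = 226,247,000 / 12,970,000 = 17.4439 PSU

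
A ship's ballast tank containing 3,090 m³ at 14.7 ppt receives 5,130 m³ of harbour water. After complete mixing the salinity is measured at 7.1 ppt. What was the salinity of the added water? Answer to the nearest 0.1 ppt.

Salt balance: 3,090×14.7 + 5,130×S = 8,220×7.1
45,423 + 5,130·S = 58,362
S = (58,362 − 45,423) / 5,130 = 2.5222 ppt

2.5 ppt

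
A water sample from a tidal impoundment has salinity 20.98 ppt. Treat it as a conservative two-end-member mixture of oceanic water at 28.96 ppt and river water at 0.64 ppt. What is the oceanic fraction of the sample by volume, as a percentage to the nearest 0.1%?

71.8%

Let g be the oceanic fraction. Salt balance per unit volume:
g×28.96 + (1−g)×0.64 = 20.98
g = (20.98 − 0.64) / (28.96 − 0.64) = 20.34/28.32 = 0.7182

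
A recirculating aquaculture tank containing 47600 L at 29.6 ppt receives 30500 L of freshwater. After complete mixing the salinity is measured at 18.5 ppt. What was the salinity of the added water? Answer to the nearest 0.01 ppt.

Salt balance: 47,600×29.6 + 30,500×S = 78,100×18.5
1,408,960 + 30,500·S = 1,444,850
S = (1,444,850 − 1,408,960) / 30,500 = 1.1767 ppt

1.18 ppt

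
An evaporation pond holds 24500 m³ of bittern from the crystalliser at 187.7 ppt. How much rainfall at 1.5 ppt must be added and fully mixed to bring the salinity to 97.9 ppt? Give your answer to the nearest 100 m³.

Salt balance: 24,500×187.7 + V×1.5 = (24,500+V)×97.9
4,598,650 + 1.5V = 2,398,550 + 97.9V
2,200,100 = 96.4V
V = 22,822.61 m³

22800 m³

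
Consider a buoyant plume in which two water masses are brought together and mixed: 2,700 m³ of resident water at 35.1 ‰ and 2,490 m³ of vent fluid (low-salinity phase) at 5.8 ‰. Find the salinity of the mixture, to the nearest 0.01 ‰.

Mass of salt is conserved:
salt = 2,700×35.1 + 2,490×5.8 = 94,770 + 14,442 = 109,212
volume = 2,700 + 2,490 = 5,190 m³
S = 109,212 / 5,190 = 21.0428 ‰

21.04 ‰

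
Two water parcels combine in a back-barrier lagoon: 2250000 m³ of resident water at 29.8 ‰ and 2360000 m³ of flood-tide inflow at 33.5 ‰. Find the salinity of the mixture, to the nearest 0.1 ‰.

31.7 ‰

Salt balance:
salt = 2,250,000×29.8 + 2,360,000×33.5 = 67,050,000 + 79,060,000 = 146,110,000
volume = 2,250,000 + 2,360,000 = 4,610,000 m³
S = 146,110,000 / 4,610,000 = 31.694 ‰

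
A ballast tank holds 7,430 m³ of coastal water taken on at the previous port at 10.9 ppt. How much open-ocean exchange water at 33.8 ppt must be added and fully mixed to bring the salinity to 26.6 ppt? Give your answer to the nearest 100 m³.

16200 m³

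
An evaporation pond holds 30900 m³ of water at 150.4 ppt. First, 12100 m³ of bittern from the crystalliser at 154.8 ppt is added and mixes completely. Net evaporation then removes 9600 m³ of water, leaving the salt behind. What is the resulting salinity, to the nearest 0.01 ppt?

After mixing: salt = 30,900×150.4 + 12,100×154.8 = 6,520,440; volume = 43,000 m³
After evaporation: salt unchanged = 6,520,440; volume = 43,000 − 9,600 = 33,400 m³
S = 6,520,440 / 33,400 = 195.2228 ppt

195.22 ppt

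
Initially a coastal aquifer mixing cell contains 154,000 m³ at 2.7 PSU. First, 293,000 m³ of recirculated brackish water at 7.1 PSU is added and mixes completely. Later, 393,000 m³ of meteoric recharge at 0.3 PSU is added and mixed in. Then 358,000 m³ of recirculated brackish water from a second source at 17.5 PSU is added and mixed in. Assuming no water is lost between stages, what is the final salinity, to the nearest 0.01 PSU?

Salt balance:
Initial salt = 154,000×2.7 = 415,800
After stage 1: salt = 415,800 + 293,000×7.1 = 2,496,100; volume = 447,000 m³; S = 5.584 PSU
After stage 2: salt = 2,496,100 + 393,000×0.3 = 2,614,000; volume = 840,000 m³; S = 3.112 PSU
After stage 3: salt = 2,614,000 + 358,000×17.5 = 8,879,000; volume = 1,198,000 m³
S = 8,879,000 / 1,198,000 = 7.4115 PSU

7.41 PSU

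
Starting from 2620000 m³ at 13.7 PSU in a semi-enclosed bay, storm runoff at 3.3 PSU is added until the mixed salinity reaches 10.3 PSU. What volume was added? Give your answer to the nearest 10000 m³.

1270000 m³

Salt balance: 2,620,000×13.7 + V×3.3 = (2,620,000+V)×10.3
35,894,000 + 3.3V = 26,986,000 + 10.3V
8,908,000 = 7V
V = 1,272,571.43 m³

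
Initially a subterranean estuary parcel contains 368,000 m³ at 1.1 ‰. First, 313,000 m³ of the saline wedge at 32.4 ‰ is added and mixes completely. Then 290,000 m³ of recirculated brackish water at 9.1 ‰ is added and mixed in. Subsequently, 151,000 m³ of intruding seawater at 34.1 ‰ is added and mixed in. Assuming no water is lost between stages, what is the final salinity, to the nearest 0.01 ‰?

16.34 ‰

Weighted by volume,
Initial salt = 368,000×1.1 = 404,800
After stage 1: salt = 404,800 + 313,000×32.4 = 10,546,000; volume = 681,000 m³; S = 15.486 ‰
After stage 2: salt = 10,546,000 + 290,000×9.1 = 13,185,000; volume = 971,000 m³; S = 13.579 ‰
After stage 3: salt = 13,185,000 + 151,000×34.1 = 18,334,100; volume = 1,122,000 m³
S = 18,334,100 / 1,122,000 = 16.3406 ‰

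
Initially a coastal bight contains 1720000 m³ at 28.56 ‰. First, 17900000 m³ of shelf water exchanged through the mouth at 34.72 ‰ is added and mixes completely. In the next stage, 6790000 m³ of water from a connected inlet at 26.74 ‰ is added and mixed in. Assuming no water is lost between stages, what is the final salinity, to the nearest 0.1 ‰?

Conserving salt mass:
Initial salt = 1,720,000×28.56 = 49,123,200
After stage 1: salt = 49,123,200 + 17,900,000×34.72 = 670,611,200; volume = 19,620,000 m³; S = 34.18 ‰
After stage 2: salt = 670,611,200 + 6,790,000×26.74 = 852,175,800; volume = 26,410,000 m³
S = 852,175,800 / 26,410,000 = 32.2672 ‰

32.3 ‰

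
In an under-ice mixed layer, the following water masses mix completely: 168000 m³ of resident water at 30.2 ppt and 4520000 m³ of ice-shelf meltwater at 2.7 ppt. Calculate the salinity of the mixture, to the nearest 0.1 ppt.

Mass of salt is conserved:
salt = 168,000×30.2 + 4,520,000×2.7 = 5,073,600 + 12,204,000 = 17,277,600
volume = 168,000 + 4,520,000 = 4,688,000 m³
S = 17,277,600 / 4,688,000 = 3.685 ppt

3.7 ppt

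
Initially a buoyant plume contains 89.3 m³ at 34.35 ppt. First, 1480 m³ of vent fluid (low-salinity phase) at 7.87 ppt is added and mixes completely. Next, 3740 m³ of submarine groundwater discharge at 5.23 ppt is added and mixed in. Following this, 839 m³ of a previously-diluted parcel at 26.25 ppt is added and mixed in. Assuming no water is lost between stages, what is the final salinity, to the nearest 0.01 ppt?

Mass of salt is conserved:
Initial salt = 89.3×34.35 = 3,067.455
After stage 1: salt = 3,067.455 + 1,480×7.87 = 14,715.055; volume = 1,569.3 m³; S = 9.377 ppt
After stage 2: salt = 14,715.055 + 3,740×5.23 = 34,275.255; volume = 5,309.3 m³; S = 6.456 ppt
After stage 3: salt = 34,275.255 + 839×26.25 = 56,299.005; volume = 6,148.3 m³
S = 56,299.005 / 6,148.3 = 9.1568 ppt

9.16 ppt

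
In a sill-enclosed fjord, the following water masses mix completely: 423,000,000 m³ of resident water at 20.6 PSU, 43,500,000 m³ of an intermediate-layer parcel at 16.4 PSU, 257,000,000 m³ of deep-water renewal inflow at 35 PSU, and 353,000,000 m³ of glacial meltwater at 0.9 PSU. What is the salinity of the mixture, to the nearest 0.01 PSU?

Conserving salt mass:
salt = 423,000,000×20.6 + 43,500,000×16.4 + 257,000,000×35 + 353,000,000×0.9 = 8,713,800,000 + 713,400,000 + 8,995,000,000 + 317,700,000 = 18,739,900,000
volume = 423,000,000 + 43,500,000 + 257,000,000 + 353,000,000 = 1,076,500,000 m³
S = 18,739,900,000 / 1,076,500,000 = 17.4082 PSU

17.41 PSU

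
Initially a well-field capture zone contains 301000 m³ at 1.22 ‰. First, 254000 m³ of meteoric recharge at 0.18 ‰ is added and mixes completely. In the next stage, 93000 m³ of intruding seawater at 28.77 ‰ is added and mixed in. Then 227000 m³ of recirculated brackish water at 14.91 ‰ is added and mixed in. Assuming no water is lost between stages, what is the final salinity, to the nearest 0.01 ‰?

Salt balance:
Initial salt = 301,000×1.22 = 367,220
After stage 1: salt = 367,220 + 254,000×0.18 = 412,940; volume = 555,000 m³; S = 0.744 ‰
After stage 2: salt = 412,940 + 93,000×28.77 = 3,088,550; volume = 648,000 m³; S = 4.766 ‰
After stage 3: salt = 3,088,550 + 227,000×14.91 = 6,473,120; volume = 875,000 m³
S = 6,473,120 / 875,000 = 7.3979 ‰

7.40 ‰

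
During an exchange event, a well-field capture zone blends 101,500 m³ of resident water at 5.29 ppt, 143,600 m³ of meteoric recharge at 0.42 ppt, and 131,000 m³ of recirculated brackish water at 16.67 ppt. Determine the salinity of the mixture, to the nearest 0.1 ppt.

7.4 ppt

Conserving salt mass:
salt = 101,500×5.29 + 143,600×0.42 + 131,000×16.67 = 536,935 + 60,312 + 2,183,770 = 2,781,017
volume = 101,500 + 143,600 + 131,000 = 376,100 m³
S = 2,781,017 / 376,100 = 7.394 ppt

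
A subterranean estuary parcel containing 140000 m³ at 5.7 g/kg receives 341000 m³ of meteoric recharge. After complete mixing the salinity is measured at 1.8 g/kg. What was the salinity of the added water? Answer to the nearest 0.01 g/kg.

0.20 g/kg

Salt balance: 140,000×5.7 + 341,000×S = 481,000×1.8
798,000 + 341,000·S = 865,800
S = (865,800 − 798,000) / 341,000 = 0.1988 g/kg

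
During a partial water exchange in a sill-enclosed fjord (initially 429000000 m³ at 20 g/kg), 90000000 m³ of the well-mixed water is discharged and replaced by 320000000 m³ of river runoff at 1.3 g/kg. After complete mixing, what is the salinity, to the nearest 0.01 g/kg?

Remaining after removal: 339,000,000 m³ at 20 g/kg (salt = 6,780,000,000)
After addition: salt = 6,780,000,000 + 320,000,000×1.3 = 7,196,000,000; volume = 659,000,000 m³
S = 7,196,000,000 / 659,000,000 = 10.9196 g/kg

10.92 g/kg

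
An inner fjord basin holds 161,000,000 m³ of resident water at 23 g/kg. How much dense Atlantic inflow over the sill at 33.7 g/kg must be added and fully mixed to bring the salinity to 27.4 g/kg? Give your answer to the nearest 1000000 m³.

112000000 m³

Salt balance: 161,000,000×23 + V×33.7 = (161,000,000+V)×27.4
3,703,000,000 + 33.7V = 4,411,400,000 + 27.4V
708,400,000 = 6.3V
V = 112,444,444.44 m³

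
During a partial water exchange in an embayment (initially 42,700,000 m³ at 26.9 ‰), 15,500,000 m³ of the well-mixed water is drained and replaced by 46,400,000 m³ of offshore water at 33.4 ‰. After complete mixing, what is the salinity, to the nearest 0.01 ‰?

Remaining after removal: 27,200,000 m³ at 26.9 ‰ (salt = 731,680,000)
After addition: salt = 731,680,000 + 46,400,000×33.4 = 2,281,440,000; volume = 73,600,000 m³
S = 2,281,440,000 / 73,600,000 = 30.9978 ‰

31.00 ‰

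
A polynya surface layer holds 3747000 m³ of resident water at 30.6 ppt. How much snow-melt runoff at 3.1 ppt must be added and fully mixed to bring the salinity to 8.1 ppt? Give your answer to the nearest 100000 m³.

16900000 m³

Salt balance: 3,747,000×30.6 + V×3.1 = (3,747,000+V)×8.1
114,658,200 + 3.1V = 30,350,700 + 8.1V
84,307,500 = 5V
V = 16,861,500 m³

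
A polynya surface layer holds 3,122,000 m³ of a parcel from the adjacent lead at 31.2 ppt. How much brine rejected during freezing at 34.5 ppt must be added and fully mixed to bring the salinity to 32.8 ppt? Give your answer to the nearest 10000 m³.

Salt balance: 3,122,000×31.2 + V×34.5 = (3,122,000+V)×32.8
97,406,400 + 34.5V = 102,401,600 + 32.8V
4,995,200 = 1.7V
V = 2,938,352.94 m³

2940000 m³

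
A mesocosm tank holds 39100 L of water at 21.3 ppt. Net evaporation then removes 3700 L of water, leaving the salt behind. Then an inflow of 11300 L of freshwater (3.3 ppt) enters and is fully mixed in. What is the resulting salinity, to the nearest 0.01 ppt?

18.63 ppt

After evaporation: salt = 39,100×21.3 = 832,830; volume = 39,100 − 3,700 = 35,400 L
After mixing: salt = 832,830 + 11,300×3.3 = 870,120; volume = 35,400 + 11,300 = 46,700 L
S = 870,120 / 46,700 = 18.6321 ppt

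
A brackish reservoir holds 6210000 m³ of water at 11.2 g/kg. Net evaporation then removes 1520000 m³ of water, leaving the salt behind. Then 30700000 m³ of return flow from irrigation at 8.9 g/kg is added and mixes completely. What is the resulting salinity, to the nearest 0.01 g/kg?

After evaporation: salt = 6,210,000×11.2 = 69,552,000; volume = 6,210,000 − 1,520,000 = 4,690,000 m³
After mixing: salt = 69,552,000 + 30,700,000×8.9 = 342,782,000; volume = 4,690,000 + 30,700,000 = 35,390,000 m³
S = 342,782,000 / 35,390,000 = 9.6858 g/kg

9.69 g/kg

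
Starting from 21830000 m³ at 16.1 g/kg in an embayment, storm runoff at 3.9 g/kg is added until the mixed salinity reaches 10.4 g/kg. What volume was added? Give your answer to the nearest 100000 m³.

Salt balance: 21,830,000×16.1 + V×3.9 = (21,830,000+V)×10.4
351,463,000 + 3.9V = 227,032,000 + 10.4V
124,431,000 = 6.5V
V = 19,143,230.77 m³

19100000 m³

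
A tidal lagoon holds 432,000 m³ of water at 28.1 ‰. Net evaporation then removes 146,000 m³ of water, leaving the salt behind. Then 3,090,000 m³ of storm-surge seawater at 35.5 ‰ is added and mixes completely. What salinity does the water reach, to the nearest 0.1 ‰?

36.1 ‰

After evaporation: salt = 432,000×28.1 = 12,139,200; volume = 432,000 − 146,000 = 286,000 m³
After mixing: salt = 12,139,200 + 3,090,000×35.5 = 121,834,200; volume = 286,000 + 3,090,000 = 3,376,000 m³
S = 121,834,200 / 3,376,000 = 36.0883 ‰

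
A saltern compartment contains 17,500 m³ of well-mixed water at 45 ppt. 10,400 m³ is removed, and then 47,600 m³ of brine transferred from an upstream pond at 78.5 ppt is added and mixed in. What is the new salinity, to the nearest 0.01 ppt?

74.15 ppt

Remaining after removal: 7,100 m³ at 45 ppt (salt = 319,500)
After addition: salt = 319,500 + 47,600×78.5 = 4,056,100; volume = 54,700 m³
S = 4,056,100 / 54,700 = 74.1517 ppt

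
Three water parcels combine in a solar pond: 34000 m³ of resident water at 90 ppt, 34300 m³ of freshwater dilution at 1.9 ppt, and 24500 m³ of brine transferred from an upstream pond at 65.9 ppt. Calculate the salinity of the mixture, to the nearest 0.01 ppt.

By conservation of dissolved salt,
salt = 34,000×90 + 34,300×1.9 + 24,500×65.9 = 3,060,000 + 65,170 + 1,614,550 = 4,739,720
volume = 34,000 + 34,300 + 24,500 = 92,800 m³
S = 4,739,720 / 92,800 = 51.0746 ppt

51.07 ppt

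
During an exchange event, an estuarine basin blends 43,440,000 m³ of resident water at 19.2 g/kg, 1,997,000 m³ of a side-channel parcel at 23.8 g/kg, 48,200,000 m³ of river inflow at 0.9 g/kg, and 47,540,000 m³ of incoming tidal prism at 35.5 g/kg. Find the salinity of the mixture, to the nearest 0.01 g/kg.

Total salt / total volume:
salt = 43,440,000×19.2 + 1,997,000×23.8 + 48,200,000×0.9 + 47,540,000×35.5 = 834,048,000 + 47,528,600 + 43,380,000 + 1,687,670,000 = 2,612,626,600
volume = 43,440,000 + 1,997,000 + 48,200,000 + 47,540,000 = 141,177,000 m³
S = 2,612,626,600 / 141,177,000 = 18.506 g/kg

18.51 g/kg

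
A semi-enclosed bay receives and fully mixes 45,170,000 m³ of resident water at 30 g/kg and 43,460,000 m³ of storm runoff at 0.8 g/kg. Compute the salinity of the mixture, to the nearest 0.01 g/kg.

By conservation of dissolved salt,
salt = 45,170,000×30 + 43,460,000×0.8 = 1,355,100,000 + 34,768,000 = 1,389,868,000
volume = 45,170,000 + 43,460,000 = 88,630,000 m³
S = 1,389,868,000 / 88,630,000 = 15.6817 g/kg

15.68 g/kg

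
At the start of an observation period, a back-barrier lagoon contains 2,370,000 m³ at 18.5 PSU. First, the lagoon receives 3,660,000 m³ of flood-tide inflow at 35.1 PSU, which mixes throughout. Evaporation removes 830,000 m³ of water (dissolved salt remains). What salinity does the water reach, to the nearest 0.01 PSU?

33.14 PSU

After mixing: salt = 2,370,000×18.5 + 3,660,000×35.1 = 172,311,000; volume = 6,030,000 m³
After evaporation: salt unchanged = 172,311,000; volume = 6,030,000 − 830,000 = 5,200,000 m³
S = 172,311,000 / 5,200,000 = 33.1367 PSU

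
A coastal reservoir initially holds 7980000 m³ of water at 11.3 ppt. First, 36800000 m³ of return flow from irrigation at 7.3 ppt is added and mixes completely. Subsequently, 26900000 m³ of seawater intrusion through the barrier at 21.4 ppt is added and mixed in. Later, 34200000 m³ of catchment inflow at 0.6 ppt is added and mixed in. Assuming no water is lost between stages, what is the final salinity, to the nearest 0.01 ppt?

Weighted by volume,
Initial salt = 7,980,000×11.3 = 90,174,000
After stage 1: salt = 90,174,000 + 36,800,000×7.3 = 358,814,000; volume = 44,780,000 m³; S = 8.013 ppt
After stage 2: salt = 358,814,000 + 26,900,000×21.4 = 934,474,000; volume = 71,680,000 m³; S = 13.037 ppt
After stage 3: salt = 934,474,000 + 34,200,000×0.6 = 954,994,000; volume = 105,880,000 m³
S = 954,994,000 / 105,880,000 = 9.0196 ppt

9.02 ppt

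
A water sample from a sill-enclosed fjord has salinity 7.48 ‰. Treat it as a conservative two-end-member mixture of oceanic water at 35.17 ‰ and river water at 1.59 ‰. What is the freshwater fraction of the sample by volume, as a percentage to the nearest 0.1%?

Let f be the freshwater fraction. Salt balance per unit volume:
f×1.59 + (1−f)×35.17 = 7.48
f = (35.17 − 7.48) / (35.17 − 1.59) = 27.69/33.58 = 0.8246

82.5%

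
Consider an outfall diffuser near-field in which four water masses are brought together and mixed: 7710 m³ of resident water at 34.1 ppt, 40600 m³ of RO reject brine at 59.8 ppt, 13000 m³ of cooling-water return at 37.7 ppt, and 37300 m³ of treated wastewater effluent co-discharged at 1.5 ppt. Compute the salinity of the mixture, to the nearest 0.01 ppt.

Salt balance:
salt = 7,710×34.1 + 40,600×59.8 + 13,000×37.7 + 37,300×1.5 = 262,911 + 2,427,880 + 490,100 + 55,950 = 3,236,841
volume = 7,710 + 40,600 + 13,000 + 37,300 = 98,610 m³
S = 3,236,841 / 98,610 = 32.8247 ppt

32.82 ppt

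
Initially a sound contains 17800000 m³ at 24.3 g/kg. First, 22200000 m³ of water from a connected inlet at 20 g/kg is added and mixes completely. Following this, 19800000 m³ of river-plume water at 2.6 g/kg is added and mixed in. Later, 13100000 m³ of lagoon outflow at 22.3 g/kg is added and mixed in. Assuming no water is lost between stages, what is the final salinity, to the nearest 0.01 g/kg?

16.74 g/kg

Mass of salt is conserved:
Initial salt = 17,800,000×24.3 = 432,540,000
After stage 1: salt = 432,540,000 + 22,200,000×20 = 876,540,000; volume = 40,000,000 m³; S = 21.914 g/kg
After stage 2: salt = 876,540,000 + 19,800,000×2.6 = 928,020,000; volume = 59,800,000 m³; S = 15.519 g/kg
After stage 3: salt = 928,020,000 + 13,100,000×22.3 = 1,220,150,000; volume = 72,900,000 m³
S = 1,220,150,000 / 72,900,000 = 16.7373 g/kg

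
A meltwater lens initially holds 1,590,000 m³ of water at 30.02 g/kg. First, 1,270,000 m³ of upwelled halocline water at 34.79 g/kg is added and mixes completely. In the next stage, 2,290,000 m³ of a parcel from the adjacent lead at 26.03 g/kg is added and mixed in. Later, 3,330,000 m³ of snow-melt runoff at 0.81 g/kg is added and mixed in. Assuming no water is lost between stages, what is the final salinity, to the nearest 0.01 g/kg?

Mass of salt is conserved:
Initial salt = 1,590,000×30.02 = 47,731,800
After stage 1: salt = 47,731,800 + 1,270,000×34.79 = 91,915,100; volume = 2,860,000 m³; S = 32.138 g/kg
After stage 2: salt = 91,915,100 + 2,290,000×26.03 = 151,523,800; volume = 5,150,000 m³; S = 29.422 g/kg
After stage 3: salt = 151,523,800 + 3,330,000×0.81 = 154,221,100; volume = 8,480,000 m³
S = 154,221,100 / 8,480,000 = 18.1865 g/kg

18.19 g/kg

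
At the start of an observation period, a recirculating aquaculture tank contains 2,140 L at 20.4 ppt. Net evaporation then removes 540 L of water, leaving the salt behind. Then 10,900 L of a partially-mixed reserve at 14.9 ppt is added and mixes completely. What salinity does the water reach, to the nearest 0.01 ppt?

After evaporation: salt = 2,140×20.4 = 43,656; volume = 2,140 − 540 = 1,600 L
After mixing: salt = 43,656 + 10,900×14.9 = 206,066; volume = 1,600 + 10,900 = 12,500 L
S = 206,066 / 12,500 = 16.4853 ppt

16.49 ppt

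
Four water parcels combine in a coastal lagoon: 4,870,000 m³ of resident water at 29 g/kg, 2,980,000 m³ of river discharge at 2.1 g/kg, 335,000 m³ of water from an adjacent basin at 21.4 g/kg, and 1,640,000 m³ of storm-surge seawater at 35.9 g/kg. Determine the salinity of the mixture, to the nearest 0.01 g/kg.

21.73 g/kg

Conserving salt mass:
salt = 4,870,000×29 + 2,980,000×2.1 + 335,000×21.4 + 1,640,000×35.9 = 141,230,000 + 6,258,000 + 7,169,000 + 58,876,000 = 213,533,000
volume = 4,870,000 + 2,980,000 + 335,000 + 1,640,000 = 9,825,000 m³
S = 213,533,000 / 9,825,000 = 21.7336 g/kg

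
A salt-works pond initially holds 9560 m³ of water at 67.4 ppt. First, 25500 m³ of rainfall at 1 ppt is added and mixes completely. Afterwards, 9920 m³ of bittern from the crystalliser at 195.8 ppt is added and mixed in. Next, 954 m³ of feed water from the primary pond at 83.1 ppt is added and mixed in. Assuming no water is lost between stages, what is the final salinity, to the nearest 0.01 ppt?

58.59 ppt

By conservation of dissolved salt,
Initial salt = 9,560×67.4 = 644,344
After stage 1: salt = 644,344 + 25,500×1 = 669,844; volume = 35,060 m³; S = 19.106 ppt
After stage 2: salt = 669,844 + 9,920×195.8 = 2,612,180; volume = 44,980 m³; S = 58.074 ppt
After stage 3: salt = 2,612,180 + 954×83.1 = 2,691,457.4; volume = 45,934 m³
S = 2,691,457.4 / 45,934 = 58.594 ppt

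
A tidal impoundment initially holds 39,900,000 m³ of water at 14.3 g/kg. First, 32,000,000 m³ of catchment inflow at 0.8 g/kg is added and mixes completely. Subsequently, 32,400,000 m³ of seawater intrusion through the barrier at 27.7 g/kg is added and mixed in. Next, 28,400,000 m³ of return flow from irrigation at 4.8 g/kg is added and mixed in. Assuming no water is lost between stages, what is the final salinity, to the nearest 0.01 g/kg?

12.28 g/kg

Conserving salt mass:
Initial salt = 39,900,000×14.3 = 570,570,000
After stage 1: salt = 570,570,000 + 32,000,000×0.8 = 596,170,000; volume = 71,900,000 m³; S = 8.292 g/kg
After stage 2: salt = 596,170,000 + 32,400,000×27.7 = 1,493,650,000; volume = 104,300,000 m³; S = 14.321 g/kg
After stage 3: salt = 1,493,650,000 + 28,400,000×4.8 = 1,629,970,000; volume = 132,700,000 m³
S = 1,629,970,000 / 132,700,000 = 12.2831 g/kg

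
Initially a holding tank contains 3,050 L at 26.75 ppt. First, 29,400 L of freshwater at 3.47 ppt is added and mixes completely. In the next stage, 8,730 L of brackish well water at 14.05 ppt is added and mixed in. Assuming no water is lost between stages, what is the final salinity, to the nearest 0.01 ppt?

7.44 ppt

Mass of salt is conserved:
Initial salt = 3,050×26.75 = 81,587.5
After stage 1: salt = 81,587.5 + 29,400×3.47 = 183,605.5; volume = 32,450 L; S = 5.658 ppt
After stage 2: salt = 183,605.5 + 8,730×14.05 = 306,262; volume = 41,180 L
S = 306,262 / 41,180 = 7.4372 ppt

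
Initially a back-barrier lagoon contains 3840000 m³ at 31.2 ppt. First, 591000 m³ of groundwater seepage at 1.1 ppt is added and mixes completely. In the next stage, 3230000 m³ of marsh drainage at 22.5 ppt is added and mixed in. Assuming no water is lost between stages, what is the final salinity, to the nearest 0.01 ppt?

Conserving salt mass:
Initial salt = 3,840,000×31.2 = 119,808,000
After stage 1: salt = 119,808,000 + 591,000×1.1 = 120,458,100; volume = 4,431,000 m³; S = 27.185 ppt
After stage 2: salt = 120,458,100 + 3,230,000×22.5 = 193,133,100; volume = 7,661,000 m³
S = 193,133,100 / 7,661,000 = 25.2099 ppt

25.21 ppt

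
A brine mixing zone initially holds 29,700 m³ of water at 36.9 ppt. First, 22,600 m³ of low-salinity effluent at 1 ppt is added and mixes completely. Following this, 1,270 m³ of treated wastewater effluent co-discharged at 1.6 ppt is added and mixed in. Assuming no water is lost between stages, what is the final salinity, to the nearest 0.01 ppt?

20.92 ppt

Salt balance:
Initial salt = 29,700×36.9 = 1,095,930
After stage 1: salt = 1,095,930 + 22,600×1 = 1,118,530; volume = 52,300 m³; S = 21.387 ppt
After stage 2: salt = 1,118,530 + 1,270×1.6 = 1,120,562; volume = 53,570 m³
S = 1,120,562 / 53,570 = 20.9177 ppt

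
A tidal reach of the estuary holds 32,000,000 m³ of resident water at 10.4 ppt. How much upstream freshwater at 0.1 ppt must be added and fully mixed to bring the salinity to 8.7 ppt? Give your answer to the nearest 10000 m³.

6330000 m³

Salt balance: 32,000,000×10.4 + V×0.1 = (32,000,000+V)×8.7
332,800,000 + 0.1V = 278,400,000 + 8.7V
54,400,000 = 8.6V
V = 6,325,581.4 m³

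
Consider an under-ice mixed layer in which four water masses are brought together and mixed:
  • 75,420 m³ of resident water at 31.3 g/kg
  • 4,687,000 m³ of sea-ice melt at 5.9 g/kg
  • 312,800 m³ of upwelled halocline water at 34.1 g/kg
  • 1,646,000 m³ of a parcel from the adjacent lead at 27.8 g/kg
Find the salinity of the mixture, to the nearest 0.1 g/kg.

Conserving salt mass:
salt = 75,420×31.3 + 4,687,000×5.9 + 312,800×34.1 + 1,646,000×27.8 = 2,360,646 + 27,653,300 + 10,666,480 + 45,758,800 = 86,439,226
volume = 75,420 + 4,687,000 + 312,800 + 1,646,000 = 6,721,220 m³
S = 86,439,226 / 6,721,220 = 12.861 g/kg

12.9 g/kg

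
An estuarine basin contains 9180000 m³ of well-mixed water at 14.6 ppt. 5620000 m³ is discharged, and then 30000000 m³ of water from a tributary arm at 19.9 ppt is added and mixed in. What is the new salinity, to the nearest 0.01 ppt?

Remaining after removal: 3,560,000 m³ at 14.6 ppt (salt = 51,976,000)
After addition: salt = 51,976,000 + 30,000,000×19.9 = 648,976,000; volume = 33,560,000 m³
S = 648,976,000 / 33,560,000 = 19.3378 ppt

19.34 ppt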